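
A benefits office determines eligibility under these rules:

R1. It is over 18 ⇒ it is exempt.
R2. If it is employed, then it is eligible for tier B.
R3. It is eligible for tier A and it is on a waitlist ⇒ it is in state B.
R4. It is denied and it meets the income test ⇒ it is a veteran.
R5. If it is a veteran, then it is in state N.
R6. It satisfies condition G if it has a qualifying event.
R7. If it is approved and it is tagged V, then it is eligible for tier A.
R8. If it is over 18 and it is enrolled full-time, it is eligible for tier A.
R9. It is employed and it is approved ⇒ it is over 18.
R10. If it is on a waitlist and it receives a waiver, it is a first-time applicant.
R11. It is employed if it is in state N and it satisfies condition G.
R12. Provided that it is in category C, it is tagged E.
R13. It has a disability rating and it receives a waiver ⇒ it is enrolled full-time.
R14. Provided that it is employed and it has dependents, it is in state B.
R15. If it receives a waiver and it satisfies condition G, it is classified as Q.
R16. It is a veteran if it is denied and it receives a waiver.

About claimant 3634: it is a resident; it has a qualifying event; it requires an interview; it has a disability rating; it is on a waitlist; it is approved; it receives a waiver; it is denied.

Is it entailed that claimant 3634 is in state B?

Yes

By R6 (it has a qualifying event): it satisfies condition G.
By R13 (it has a disability rating, it receives a waiver): it is enrolled full-time.
By R16 (it is denied, it receives a waiver): it is a veteran.
By R5 (it is a veteran): it is in state N.
By R11 (it is in state N, it satisfies condition G): it is employed.
By R9 (it is employed, it is approved): it is over 18.
By R8 (it is over 18, it is enrolled full-time): it is eligible for tier A.
By R3 (it is eligible for tier A, it is on a waitlist): it is in state B.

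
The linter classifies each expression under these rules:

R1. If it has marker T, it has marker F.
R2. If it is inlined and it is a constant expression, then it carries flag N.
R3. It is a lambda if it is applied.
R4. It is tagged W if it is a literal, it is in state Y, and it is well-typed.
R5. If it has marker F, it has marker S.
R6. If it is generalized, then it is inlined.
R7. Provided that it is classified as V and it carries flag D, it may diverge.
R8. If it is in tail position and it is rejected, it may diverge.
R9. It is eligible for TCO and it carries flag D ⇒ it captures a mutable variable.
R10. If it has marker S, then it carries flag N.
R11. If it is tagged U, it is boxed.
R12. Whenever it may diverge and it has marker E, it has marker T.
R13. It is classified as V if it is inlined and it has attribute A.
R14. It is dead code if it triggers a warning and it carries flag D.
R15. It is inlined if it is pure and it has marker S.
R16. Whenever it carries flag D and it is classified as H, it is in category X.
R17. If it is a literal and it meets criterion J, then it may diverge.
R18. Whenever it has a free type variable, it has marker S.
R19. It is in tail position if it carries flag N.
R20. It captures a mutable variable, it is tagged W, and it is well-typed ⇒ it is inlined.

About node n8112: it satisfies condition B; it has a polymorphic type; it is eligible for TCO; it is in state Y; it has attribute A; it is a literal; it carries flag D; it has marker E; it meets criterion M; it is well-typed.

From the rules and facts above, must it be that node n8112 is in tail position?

By R4 (it is a literal, it is in state Y, it is well-typed): it is tagged W.
By R9 (it is eligible for TCO, it carries flag D): it captures a mutable variable.
By R20 (it captures a mutable variable, it is tagged W, it is well-typed): it is inlined.
By R13 (it is inlined, it has attribute A): it is classified as V.
By R7 (it is classified as V, it carries flag D): it may diverge.
By R12 (it may diverge, it has marker E): it has marker T.
By R1 (it has marker T): it has marker F.
By R5 (it has marker F): it has marker S.
By R10 (it has marker S): it carries flag N.
By R19 (it carries flag N): it is in tail position.

Yes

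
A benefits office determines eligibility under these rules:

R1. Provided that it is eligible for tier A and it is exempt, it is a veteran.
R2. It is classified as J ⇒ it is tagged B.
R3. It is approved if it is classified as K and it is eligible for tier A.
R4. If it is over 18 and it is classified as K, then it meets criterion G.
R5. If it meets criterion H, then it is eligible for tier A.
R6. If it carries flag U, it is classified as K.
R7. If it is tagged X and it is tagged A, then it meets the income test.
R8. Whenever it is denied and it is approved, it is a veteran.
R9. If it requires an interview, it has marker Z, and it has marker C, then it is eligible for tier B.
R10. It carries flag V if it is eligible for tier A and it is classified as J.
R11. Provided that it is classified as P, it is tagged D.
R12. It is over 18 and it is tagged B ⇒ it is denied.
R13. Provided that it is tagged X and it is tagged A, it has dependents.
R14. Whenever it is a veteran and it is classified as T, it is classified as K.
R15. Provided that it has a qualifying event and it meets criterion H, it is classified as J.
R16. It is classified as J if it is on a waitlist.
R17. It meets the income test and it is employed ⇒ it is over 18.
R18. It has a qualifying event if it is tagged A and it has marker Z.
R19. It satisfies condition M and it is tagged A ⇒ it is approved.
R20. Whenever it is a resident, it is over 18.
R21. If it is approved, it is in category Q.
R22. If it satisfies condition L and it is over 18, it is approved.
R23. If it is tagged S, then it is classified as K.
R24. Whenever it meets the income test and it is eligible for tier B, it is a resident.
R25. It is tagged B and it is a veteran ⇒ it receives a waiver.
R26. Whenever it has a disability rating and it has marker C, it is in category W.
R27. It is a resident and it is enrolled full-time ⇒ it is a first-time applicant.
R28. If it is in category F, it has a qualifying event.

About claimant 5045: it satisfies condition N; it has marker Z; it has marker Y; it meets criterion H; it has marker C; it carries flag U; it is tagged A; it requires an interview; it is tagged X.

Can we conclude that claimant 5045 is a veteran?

By R5 (it meets criterion H): it is eligible for tier A.
By R6 (it carries flag U): it is classified as K.
By R7 (it is tagged X, it is tagged A): it meets the income test.
By R9 (it requires an interview, it has marker Z, it has marker C): it is eligible for tier B.
By R18 (it is tagged A, it has marker Z): it has a qualifying event.
By R24 (it meets the income test, it is eligible for tier B): it is a resident.
By R3 (it is classified as K, it is eligible for tier A): it is approved.
By R15 (it has a qualifying event, it meets criterion H): it is classified as J.
By R20 (it is a resident): it is over 18.
By R2 (it is classified as J): it is tagged B.
By R12 (it is over 18, it is tagged B): it is denied.
By R8 (it is denied, it is approved): it is a veteran.

Yes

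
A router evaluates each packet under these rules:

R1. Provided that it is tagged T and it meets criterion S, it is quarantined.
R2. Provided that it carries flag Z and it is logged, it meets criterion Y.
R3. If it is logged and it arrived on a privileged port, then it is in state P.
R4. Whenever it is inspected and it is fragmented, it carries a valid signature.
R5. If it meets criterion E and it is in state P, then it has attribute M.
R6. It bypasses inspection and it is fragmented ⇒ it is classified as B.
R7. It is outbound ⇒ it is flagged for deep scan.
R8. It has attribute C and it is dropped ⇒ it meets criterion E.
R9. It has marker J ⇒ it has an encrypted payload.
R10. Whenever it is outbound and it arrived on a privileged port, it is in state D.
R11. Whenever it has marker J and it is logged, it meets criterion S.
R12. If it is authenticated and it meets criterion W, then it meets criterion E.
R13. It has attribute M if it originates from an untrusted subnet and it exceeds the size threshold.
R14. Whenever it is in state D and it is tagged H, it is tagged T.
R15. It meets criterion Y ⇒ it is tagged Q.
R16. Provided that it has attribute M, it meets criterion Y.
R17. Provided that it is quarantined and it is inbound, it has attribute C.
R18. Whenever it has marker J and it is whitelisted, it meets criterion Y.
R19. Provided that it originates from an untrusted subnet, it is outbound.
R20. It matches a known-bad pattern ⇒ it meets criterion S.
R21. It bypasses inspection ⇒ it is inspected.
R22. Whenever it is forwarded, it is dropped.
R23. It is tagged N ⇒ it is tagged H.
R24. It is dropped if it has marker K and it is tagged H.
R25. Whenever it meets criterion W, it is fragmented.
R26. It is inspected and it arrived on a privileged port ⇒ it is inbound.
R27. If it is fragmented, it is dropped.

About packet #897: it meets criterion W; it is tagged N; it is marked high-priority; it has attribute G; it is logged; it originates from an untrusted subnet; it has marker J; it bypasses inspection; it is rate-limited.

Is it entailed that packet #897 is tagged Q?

No

Forward chaining from the given facts derives: has an encrypted payload, meets criterion S, is outbound, is inspected, is tagged H, is fragmented, is dropped, carries a valid signature, is classified as B, is flagged for deep scan.
The only rule concluding "it is tagged Q" is R15, which needs "it meets criterion Y"; that is never established.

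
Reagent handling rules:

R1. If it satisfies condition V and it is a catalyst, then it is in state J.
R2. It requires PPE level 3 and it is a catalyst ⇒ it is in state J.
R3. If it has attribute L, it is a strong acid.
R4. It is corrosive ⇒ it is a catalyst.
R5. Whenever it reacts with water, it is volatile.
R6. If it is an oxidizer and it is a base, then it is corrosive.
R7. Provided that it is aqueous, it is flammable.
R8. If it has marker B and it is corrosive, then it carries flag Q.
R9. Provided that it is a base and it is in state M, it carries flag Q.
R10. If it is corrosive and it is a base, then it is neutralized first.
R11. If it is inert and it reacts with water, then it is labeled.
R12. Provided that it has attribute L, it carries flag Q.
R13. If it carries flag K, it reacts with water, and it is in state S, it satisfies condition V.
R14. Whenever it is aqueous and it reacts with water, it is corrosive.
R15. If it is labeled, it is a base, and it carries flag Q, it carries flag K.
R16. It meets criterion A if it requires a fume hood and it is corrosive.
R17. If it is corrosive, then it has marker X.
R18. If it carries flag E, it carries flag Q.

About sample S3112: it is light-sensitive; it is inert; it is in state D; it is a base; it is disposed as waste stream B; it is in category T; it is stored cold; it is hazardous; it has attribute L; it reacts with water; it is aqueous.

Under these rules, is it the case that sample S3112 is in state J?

Forward chaining from the given facts derives: is a strong acid, is volatile, is flammable, is labeled, carries flag Q, is corrosive, carries flag K, has marker X, is a catalyst, is neutralized first.
Rules concluding "it is in state J": R1 needs "it satisfies condition V"; R2 needs "it requires PPE level 3" — none of these are established.

No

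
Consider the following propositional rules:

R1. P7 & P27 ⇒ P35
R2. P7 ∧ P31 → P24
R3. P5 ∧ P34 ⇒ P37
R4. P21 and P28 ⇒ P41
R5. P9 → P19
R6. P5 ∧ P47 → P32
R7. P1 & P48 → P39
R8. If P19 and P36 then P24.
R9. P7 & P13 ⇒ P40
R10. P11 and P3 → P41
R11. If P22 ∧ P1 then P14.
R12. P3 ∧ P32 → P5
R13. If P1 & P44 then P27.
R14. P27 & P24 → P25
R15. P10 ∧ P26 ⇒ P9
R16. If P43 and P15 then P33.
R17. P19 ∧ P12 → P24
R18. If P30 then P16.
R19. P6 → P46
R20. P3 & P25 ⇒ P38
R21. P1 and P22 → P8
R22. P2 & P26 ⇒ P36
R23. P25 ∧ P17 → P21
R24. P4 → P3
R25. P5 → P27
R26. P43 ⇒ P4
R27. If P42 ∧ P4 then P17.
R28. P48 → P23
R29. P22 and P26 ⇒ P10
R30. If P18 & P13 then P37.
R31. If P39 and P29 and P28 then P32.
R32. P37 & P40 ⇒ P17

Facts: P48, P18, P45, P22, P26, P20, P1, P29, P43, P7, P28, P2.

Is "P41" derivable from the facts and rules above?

No

Forward chaining from the given facts derives: P39, P14, P8, P36, P4, P23, P10, P32, P9, P3, P19, P24, P5, P27, P35, P25, P38.
Rules concluding P41: R4 needs P21; R10 needs P11 — none of these are established.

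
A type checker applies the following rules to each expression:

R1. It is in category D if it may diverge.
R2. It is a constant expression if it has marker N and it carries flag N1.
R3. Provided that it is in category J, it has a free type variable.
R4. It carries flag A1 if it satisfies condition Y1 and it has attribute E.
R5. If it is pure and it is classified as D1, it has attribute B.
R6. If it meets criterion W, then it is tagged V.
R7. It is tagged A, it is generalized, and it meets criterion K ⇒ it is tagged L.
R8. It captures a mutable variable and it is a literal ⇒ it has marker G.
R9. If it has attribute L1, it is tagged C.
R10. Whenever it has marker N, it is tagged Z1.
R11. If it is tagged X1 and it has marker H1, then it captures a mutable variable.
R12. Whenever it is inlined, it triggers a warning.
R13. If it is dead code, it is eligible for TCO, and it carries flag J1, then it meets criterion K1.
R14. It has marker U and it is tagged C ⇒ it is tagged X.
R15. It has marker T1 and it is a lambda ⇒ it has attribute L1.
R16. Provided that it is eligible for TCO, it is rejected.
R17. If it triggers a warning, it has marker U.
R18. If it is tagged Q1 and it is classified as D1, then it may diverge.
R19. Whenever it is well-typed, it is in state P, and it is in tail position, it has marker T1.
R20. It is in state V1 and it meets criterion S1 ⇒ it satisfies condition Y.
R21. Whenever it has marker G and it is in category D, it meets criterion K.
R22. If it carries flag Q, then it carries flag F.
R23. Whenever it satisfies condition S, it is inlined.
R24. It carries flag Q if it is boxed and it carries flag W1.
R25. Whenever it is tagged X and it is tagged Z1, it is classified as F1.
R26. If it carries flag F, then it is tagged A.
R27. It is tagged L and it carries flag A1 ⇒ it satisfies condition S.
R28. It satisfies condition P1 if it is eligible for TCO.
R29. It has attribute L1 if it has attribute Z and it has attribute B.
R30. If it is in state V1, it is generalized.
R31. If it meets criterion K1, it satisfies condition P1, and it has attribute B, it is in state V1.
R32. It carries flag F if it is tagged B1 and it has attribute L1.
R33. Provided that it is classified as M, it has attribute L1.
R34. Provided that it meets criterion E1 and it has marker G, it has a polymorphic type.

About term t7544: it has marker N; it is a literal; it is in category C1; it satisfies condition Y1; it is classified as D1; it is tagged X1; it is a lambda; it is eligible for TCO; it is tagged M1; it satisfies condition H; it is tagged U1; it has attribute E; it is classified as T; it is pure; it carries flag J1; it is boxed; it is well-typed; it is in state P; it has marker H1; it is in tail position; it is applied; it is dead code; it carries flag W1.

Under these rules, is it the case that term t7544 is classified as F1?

No

Forward chaining from the given facts derives: carries flag A1, has attribute B, is tagged Z1, captures a mutable variable, meets criterion K1, is rejected, has marker T1, carries flag Q, satisfies condition P1, is in state V1, has marker G, has attribute L1, carries flag F, is tagged A, is generalized, is tagged C.
The only rule concluding "it is classified as F1" is R25, which needs "it is tagged X"; that is never established.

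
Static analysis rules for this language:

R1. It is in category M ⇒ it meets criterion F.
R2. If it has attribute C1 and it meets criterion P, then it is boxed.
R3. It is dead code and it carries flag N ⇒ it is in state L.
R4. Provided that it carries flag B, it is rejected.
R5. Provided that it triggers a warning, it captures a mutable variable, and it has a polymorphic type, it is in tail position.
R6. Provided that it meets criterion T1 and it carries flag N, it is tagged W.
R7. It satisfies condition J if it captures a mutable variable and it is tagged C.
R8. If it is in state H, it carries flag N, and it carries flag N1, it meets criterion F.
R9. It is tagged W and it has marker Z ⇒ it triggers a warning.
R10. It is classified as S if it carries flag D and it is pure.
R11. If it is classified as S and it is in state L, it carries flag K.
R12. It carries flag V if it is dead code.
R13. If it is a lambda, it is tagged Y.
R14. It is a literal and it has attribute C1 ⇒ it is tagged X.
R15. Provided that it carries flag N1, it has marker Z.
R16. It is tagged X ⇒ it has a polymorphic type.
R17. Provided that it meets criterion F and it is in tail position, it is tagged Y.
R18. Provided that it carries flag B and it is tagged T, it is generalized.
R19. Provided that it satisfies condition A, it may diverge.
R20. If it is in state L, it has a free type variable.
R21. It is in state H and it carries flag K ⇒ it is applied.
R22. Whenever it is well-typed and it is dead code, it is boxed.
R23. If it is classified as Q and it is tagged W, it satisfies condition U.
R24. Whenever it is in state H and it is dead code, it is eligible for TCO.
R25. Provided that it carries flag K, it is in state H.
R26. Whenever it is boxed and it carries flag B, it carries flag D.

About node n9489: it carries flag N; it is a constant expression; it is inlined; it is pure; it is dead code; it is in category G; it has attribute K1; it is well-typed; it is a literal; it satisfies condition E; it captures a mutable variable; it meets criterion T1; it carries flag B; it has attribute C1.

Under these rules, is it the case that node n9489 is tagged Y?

Forward chaining from the given facts derives: is in state L, is rejected, is tagged W, carries flag V, is tagged X, has a polymorphic type, has a free type variable, is boxed, carries flag D, is classified as S, carries flag K, is in state H, is applied, is eligible for TCO.
Rules concluding "it is tagged Y": R13 needs "it is a lambda"; R17 needs "it meets criterion F" — none of these are established.

No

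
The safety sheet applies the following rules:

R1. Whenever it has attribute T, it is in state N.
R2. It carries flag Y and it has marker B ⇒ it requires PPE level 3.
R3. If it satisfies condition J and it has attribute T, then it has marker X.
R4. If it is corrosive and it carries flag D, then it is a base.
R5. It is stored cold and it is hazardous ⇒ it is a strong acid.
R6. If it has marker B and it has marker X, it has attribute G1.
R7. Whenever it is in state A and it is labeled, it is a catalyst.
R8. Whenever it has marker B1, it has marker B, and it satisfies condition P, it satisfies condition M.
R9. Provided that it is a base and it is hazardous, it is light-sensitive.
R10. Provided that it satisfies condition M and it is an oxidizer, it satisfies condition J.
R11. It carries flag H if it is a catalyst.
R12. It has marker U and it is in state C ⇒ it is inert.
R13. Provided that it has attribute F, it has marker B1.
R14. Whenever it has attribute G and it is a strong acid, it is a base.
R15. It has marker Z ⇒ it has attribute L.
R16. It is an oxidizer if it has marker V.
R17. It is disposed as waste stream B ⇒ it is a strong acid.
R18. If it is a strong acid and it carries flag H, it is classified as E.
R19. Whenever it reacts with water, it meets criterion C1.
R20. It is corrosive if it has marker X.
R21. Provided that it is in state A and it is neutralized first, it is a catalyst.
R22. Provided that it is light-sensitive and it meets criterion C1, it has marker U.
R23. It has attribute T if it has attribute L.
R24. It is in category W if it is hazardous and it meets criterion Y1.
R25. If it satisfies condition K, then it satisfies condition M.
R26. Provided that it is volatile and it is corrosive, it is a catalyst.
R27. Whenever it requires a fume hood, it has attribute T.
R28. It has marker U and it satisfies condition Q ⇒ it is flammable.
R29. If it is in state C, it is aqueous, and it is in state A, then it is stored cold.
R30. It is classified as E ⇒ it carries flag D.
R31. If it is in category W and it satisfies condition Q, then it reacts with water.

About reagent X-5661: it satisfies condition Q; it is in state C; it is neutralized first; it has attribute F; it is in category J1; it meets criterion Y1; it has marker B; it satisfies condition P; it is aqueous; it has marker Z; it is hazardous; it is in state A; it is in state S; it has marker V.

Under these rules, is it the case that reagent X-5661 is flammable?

By R13 (it has attribute F): it has marker B1.
By R15 (it has marker Z): it has attribute L.
By R16 (it has marker V): it is an oxidizer.
By R21 (it is in state A, it is neutralized first): it is a catalyst.
By R23 (it has attribute L): it has attribute T.
By R24 (it is hazardous, it meets criterion Y1): it is in category W.
By R29 (it is in state C, it is aqueous, it is in state A): it is stored cold.
By R31 (it is in category W, it satisfies condition Q): it reacts with water.
By R5 (it is stored cold, it is hazardous): it is a strong acid.
By R8 (it has marker B1, it has marker B, it satisfies condition P): it satisfies condition M.
By R10 (it satisfies condition M, it is an oxidizer): it satisfies condition J.
By R11 (it is a catalyst): it carries flag H.
By R18 (it is a strong acid, it carries flag H): it is classified as E.
By R19 (it reacts with water): it meets criterion C1.
By R30 (it is classified as E): it carries flag D.
By R3 (it satisfies condition J, it has attribute T): it has marker X.
By R20 (it has marker X): it is corrosive.
By R4 (it is corrosive, it carries flag D): it is a base.
By R9 (it is a base, it is hazardous): it is light-sensitive.
By R22 (it is light-sensitive, it meets criterion C1): it has marker U.
By R28 (it has marker U, it satisfies condition Q): it is flammable.

Yes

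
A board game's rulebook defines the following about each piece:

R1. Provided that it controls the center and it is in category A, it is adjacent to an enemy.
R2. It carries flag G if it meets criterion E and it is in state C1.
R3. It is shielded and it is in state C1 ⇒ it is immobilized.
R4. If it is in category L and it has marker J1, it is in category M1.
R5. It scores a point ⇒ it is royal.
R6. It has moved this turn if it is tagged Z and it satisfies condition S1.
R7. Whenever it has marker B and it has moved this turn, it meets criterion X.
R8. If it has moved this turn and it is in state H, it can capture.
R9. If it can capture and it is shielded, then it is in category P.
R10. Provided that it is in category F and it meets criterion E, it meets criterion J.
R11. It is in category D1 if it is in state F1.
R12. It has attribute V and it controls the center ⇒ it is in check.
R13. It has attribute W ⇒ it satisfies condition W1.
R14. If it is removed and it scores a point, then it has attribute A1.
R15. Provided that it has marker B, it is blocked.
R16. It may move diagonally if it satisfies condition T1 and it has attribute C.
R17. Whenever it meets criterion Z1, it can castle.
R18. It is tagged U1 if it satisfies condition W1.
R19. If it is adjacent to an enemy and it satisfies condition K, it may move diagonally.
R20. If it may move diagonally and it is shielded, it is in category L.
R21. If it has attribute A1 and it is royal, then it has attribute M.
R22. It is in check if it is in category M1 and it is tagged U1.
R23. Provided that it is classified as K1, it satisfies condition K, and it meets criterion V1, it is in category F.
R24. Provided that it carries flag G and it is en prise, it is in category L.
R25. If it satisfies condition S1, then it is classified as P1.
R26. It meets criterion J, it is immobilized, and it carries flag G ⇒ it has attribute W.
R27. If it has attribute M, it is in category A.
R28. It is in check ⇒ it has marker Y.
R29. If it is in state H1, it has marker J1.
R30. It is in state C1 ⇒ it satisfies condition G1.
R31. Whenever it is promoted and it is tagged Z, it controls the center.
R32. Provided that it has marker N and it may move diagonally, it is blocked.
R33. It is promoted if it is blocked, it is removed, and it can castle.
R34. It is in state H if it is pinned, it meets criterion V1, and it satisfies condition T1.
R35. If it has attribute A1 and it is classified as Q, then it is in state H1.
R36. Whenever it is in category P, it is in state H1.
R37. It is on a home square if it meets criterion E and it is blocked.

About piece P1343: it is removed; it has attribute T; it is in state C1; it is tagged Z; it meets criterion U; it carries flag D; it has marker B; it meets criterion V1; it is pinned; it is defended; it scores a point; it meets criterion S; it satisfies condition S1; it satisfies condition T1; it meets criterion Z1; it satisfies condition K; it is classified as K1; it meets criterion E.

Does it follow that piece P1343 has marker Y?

No

Forward chaining from the given facts derives: carries flag G, is royal, has moved this turn, meets criterion X, has attribute A1, is blocked, can castle, has attribute M, is in category F, is classified as P1, is in category A, satisfies condition G1, is promoted, is in state H, is on a home square, can capture, meets criterion J, controls the center, is adjacent to an enemy, may move diagonally.
The only rule concluding "it has marker Y" is R28, which needs "it is in check"; that is never established.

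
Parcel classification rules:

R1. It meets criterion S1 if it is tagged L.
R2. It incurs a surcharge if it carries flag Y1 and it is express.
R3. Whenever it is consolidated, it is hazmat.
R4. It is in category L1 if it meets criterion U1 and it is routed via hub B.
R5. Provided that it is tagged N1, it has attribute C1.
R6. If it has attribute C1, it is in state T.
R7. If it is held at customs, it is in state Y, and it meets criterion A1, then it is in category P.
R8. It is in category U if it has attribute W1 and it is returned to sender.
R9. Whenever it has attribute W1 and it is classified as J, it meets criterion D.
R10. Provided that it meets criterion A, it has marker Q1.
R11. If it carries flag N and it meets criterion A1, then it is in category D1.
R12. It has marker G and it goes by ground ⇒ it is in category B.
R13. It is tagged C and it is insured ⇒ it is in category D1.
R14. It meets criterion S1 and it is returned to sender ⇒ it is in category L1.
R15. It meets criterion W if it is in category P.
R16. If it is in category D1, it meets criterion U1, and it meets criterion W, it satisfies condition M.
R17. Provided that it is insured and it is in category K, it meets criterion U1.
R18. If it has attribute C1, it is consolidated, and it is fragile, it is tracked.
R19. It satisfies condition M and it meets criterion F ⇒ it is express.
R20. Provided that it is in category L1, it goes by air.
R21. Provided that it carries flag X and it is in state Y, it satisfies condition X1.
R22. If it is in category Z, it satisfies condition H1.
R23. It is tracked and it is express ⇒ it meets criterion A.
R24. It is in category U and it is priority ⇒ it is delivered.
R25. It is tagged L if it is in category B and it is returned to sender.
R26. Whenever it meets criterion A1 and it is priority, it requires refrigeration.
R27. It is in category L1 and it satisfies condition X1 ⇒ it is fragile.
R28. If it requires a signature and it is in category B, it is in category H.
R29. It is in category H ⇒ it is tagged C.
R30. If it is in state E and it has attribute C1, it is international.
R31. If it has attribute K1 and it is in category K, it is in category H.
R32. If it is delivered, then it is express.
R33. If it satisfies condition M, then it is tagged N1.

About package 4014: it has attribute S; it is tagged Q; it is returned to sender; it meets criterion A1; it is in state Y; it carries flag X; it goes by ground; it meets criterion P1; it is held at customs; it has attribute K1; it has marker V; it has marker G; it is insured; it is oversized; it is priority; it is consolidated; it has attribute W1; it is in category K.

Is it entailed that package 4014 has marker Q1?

Yes

By R7 (it is held at customs, it is in state Y, it meets criterion A1): it is in category P.
By R8 (it has attribute W1, it is returned to sender): it is in category U.
By R12 (it has marker G, it goes by ground): it is in category B.
By R15 (it is in category P): it meets criterion W.
By R17 (it is insured, it is in category K): it meets criterion U1.
By R21 (it carries flag X, it is in state Y): it satisfies condition X1.
By R24 (it is in category U, it is priority): it is delivered.
By R25 (it is in category B, it is returned to sender): it is tagged L.
By R31 (it has attribute K1, it is in category K): it is in category H.
By R32 (it is delivered): it is express.
By R1 (it is tagged L): it meets criterion S1.
By R14 (it meets criterion S1, it is returned to sender): it is in category L1.
By R27 (it is in category L1, it satisfies condition X1): it is fragile.
By R29 (it is in category H): it is tagged C.
By R13 (it is tagged C, it is insured): it is in category D1.
By R16 (it is in category D1, it meets criterion U1, it meets criterion W): it satisfies condition M.
By R33 (it satisfies condition M): it is tagged N1.
By R5 (it is tagged N1): it has attribute C1.
By R18 (it has attribute C1, it is consolidated, it is fragile): it is tracked.
By R23 (it is tracked, it is express): it meets criterion A.
By R10 (it meets criterion A): it has marker Q1.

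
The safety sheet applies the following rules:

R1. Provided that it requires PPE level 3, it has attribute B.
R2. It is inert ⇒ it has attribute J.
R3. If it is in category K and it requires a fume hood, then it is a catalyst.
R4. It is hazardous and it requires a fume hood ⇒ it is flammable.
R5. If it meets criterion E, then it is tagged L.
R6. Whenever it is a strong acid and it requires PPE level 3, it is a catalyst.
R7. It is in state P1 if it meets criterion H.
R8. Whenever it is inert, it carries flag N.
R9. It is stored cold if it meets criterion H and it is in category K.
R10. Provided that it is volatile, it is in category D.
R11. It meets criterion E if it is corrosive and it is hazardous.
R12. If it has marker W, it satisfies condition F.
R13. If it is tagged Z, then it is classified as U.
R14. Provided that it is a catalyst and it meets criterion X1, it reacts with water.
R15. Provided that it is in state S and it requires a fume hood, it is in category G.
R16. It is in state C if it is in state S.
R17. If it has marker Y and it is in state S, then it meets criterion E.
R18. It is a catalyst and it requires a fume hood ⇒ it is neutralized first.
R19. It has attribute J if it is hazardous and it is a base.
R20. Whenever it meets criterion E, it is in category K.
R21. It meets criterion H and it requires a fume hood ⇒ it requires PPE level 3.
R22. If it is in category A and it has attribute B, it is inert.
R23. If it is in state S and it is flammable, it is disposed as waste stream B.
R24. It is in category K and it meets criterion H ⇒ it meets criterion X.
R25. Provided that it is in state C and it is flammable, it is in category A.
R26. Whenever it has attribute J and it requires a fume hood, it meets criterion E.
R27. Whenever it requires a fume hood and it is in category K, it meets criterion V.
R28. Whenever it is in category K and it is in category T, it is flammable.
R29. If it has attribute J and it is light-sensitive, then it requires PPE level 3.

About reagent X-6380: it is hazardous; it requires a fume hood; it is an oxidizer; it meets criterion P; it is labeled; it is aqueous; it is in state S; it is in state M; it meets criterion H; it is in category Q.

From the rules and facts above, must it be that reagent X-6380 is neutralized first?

By R4 (it is hazardous, it requires a fume hood): it is flammable.
By R16 (it is in state S): it is in state C.
By R21 (it meets criterion H, it requires a fume hood): it requires PPE level 3.
By R25 (it is in state C, it is flammable): it is in category A.
By R1 (it requires PPE level 3): it has attribute B.
By R22 (it is in category A, it has attribute B): it is inert.
By R2 (it is inert): it has attribute J.
By R26 (it has attribute J, it requires a fume hood): it meets criterion E.
By R20 (it meets criterion E): it is in category K.
By R3 (it is in category K, it requires a fume hood): it is a catalyst.
By R18 (it is a catalyst, it requires a fume hood): it is neutralized first.

Yes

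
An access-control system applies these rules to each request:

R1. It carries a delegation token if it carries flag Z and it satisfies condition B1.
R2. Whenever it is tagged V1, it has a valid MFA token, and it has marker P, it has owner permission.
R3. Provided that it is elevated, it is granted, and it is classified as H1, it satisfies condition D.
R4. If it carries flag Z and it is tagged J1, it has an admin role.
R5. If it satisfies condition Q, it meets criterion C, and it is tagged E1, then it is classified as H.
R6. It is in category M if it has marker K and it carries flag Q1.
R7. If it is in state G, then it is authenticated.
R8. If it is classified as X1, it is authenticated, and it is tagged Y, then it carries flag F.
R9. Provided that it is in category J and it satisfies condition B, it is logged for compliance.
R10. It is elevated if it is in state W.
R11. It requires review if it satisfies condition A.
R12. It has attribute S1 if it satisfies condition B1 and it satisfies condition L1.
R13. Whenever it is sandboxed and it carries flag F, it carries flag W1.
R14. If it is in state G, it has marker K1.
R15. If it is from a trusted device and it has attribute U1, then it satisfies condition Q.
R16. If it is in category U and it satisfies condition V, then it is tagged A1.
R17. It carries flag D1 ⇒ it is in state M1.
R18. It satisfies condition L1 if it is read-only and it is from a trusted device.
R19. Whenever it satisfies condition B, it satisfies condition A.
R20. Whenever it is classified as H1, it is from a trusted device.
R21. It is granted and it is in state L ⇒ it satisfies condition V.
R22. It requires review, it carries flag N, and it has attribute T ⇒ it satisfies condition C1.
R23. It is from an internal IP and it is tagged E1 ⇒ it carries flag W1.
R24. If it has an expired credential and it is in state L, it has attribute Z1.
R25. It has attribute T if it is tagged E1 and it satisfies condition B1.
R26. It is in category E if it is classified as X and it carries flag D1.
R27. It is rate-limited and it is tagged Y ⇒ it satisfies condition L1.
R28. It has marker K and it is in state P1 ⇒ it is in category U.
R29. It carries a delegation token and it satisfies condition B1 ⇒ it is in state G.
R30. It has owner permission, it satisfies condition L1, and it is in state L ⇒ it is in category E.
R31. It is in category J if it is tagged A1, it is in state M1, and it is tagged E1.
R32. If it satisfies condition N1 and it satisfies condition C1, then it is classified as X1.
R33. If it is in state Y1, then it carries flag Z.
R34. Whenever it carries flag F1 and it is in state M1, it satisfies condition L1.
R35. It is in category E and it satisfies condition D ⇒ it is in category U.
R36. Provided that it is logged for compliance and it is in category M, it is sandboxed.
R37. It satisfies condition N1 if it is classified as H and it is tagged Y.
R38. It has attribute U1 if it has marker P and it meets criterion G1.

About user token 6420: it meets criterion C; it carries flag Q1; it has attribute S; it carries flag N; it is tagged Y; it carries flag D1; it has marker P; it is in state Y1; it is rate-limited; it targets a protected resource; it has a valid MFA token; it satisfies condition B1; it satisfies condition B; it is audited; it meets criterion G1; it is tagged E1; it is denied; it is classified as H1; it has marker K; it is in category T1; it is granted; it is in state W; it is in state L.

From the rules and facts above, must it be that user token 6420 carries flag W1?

No

Forward chaining from the given facts derives: is in category M, is elevated, is in state M1, satisfies condition A, is from a trusted device, satisfies condition V, has attribute T, satisfies condition L1, carries flag Z, has attribute U1, carries a delegation token, satisfies condition D, requires review, has attribute S1, satisfies condition Q, satisfies condition C1, is in state G, is classified as H, is authenticated, has marker K1, satisfies condition N1, is classified as X1, carries flag F.
Rules concluding "it carries flag W1": R13 needs "it is sandboxed"; R23 needs "it is from an internal IP" — none of these are established.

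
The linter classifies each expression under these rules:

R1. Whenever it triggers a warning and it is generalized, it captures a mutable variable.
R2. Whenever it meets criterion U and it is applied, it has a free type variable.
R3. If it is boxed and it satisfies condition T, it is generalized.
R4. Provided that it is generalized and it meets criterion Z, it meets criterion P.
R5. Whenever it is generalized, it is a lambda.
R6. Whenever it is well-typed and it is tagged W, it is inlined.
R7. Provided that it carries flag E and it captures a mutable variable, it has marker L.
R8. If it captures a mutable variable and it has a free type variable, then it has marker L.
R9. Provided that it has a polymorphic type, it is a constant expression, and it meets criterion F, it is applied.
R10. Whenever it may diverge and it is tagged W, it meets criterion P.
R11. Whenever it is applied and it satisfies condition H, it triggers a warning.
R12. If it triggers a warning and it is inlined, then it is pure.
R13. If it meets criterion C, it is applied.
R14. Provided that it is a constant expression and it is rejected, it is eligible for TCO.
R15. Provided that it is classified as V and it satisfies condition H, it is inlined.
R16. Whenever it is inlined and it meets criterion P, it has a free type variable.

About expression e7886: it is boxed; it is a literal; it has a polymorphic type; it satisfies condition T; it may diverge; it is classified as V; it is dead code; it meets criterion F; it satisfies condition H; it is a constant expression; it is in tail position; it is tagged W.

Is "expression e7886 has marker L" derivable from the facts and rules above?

By R3 (it is boxed, it satisfies condition T): it is generalized.
By R9 (it has a polymorphic type, it is a constant expression, it meets criterion F): it is applied.
By R10 (it may diverge, it is tagged W): it meets criterion P.
By R11 (it is applied, it satisfies condition H): it triggers a warning.
By R15 (it is classified as V, it satisfies condition H): it is inlined.
By R16 (it is inlined, it meets criterion P): it has a free type variable.
By R1 (it triggers a warning, it is generalized): it captures a mutable variable.
By R8 (it captures a mutable variable, it has a free type variable): it has marker L.

Yes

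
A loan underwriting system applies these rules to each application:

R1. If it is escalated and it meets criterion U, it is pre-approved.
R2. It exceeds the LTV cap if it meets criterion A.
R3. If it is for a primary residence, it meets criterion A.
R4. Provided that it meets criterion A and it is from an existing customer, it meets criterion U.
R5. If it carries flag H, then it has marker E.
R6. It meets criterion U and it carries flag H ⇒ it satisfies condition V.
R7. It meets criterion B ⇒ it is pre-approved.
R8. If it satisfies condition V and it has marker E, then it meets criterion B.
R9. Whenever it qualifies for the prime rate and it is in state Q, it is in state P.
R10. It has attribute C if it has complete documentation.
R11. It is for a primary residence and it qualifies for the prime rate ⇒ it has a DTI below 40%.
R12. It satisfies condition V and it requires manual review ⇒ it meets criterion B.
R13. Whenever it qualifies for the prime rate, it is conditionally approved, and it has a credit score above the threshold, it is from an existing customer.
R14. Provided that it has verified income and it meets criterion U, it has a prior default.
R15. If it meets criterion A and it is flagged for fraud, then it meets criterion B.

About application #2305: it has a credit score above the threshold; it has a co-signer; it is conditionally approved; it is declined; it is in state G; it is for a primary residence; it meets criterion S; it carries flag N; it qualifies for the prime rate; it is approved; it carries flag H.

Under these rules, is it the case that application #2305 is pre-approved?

Yes

By R3 (it is for a primary residence): it meets criterion A.
By R5 (it carries flag H): it has marker E.
By R13 (it qualifies for the prime rate, it is conditionally approved, it has a credit score above the threshold): it is from an existing customer.
By R4 (it meets criterion A, it is from an existing customer): it meets criterion U.
By R6 (it meets criterion U, it carries flag H): it satisfies condition V.
By R8 (it satisfies condition V, it has marker E): it meets criterion B.
By R7 (it meets criterion B): it is pre-approved.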